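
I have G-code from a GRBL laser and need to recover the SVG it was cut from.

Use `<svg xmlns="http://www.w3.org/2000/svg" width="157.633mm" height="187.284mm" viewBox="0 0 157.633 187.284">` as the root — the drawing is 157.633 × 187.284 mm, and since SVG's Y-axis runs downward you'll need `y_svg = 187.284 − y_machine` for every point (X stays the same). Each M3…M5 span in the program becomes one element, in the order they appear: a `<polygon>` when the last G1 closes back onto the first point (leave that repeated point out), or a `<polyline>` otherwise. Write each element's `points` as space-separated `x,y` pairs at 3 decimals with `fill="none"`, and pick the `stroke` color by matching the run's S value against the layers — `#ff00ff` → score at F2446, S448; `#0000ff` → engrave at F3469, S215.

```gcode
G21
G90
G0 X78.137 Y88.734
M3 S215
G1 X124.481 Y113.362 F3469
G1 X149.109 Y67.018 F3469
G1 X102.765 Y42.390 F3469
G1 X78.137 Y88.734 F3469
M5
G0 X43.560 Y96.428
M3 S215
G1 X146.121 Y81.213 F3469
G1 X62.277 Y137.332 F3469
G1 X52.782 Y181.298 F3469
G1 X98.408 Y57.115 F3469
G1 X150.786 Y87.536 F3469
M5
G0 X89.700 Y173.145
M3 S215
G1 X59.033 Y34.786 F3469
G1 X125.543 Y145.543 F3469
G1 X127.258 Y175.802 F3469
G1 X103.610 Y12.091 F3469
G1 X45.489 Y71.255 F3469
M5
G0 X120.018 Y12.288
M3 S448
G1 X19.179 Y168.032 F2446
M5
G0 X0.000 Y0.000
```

Each laser-on run becomes one SVG element. Flip Y back into SVG space with y_svg = 187.284 − y_machine.

Run 1: power S215 maps to stroke `#0000ff` (engrave). The run returns to its start, so emit a `<polygon>` with points (Y-flipped): 78.137,98.550 124.481,73.922 149.109,120.266 102.765,144.894.

Run 2: S215 ⇒ engrave layer `#0000ff`. The run is open, so emit a `<polyline>` with points (Y-flipped): 43.560,90.856 146.121,106.071 62.277,49.952 52.782,5.986 98.408,130.169 150.786,99.748.

Run 3: S215 ⇒ engrave layer `#0000ff`. The run is open, so emit a `<polyline>` with points (Y-flipped): 89.700,14.139 59.033,152.498 125.543,41.741 127.258,11.482 103.610,175.193 45.489,116.029.

Run 4: the run's S448 means `#ff00ff` (score). The run is open, so emit a `<polyline>` with points (Y-flipped): 120.018,174.996 19.179,19.252.

<svg xmlns="http://www.w3.org/2000/svg" width="157.633mm" height="187.284mm" viewBox="0 0 157.633 187.284">
  <polygon points="78.137,98.550 124.481,73.922 149.109,120.266 102.765,144.894" fill="none" stroke="#0000ff"/>
  <polyline points="43.560,90.856 146.121,106.071 62.277,49.952 52.782,5.986 98.408,130.169 150.786,99.748" fill="none" stroke="#0000ff"/>
  <polyline points="89.700,14.139 59.033,152.498 125.543,41.741 127.258,11.482 103.610,175.193 45.489,116.029" fill="none" stroke="#0000ff"/>
  <polyline points="120.018,174.996 19.179,19.252" fill="none" stroke="#ff00ff"/>
</svg>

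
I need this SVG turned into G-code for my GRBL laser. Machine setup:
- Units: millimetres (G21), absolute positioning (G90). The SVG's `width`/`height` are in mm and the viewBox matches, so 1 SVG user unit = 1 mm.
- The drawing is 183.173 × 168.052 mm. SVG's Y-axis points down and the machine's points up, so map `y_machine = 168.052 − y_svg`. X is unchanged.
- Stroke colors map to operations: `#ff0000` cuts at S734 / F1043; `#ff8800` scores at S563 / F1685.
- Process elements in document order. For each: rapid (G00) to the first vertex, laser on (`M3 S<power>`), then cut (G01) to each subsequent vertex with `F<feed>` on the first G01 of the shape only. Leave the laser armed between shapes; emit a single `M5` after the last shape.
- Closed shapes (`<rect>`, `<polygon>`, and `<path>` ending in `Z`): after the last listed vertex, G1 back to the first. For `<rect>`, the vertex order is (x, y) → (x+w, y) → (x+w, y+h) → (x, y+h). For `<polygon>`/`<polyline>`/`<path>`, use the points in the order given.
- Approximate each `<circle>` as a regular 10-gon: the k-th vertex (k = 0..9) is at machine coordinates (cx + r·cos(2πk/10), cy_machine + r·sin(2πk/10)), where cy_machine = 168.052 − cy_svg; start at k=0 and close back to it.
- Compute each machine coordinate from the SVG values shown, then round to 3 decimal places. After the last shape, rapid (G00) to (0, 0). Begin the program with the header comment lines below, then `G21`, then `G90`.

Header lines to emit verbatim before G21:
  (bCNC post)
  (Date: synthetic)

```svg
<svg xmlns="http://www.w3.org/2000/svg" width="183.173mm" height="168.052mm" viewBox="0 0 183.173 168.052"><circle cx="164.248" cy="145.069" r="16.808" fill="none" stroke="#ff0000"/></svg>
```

1 u = 1 mm; y_m = 168.052 − y.

[1] `<circle>` circle, #ff0000→cut S734 F1043: (181.056,22.983) → (177.846,32.862) → (169.442,38.968) → (159.054,38.968) → (150.650,32.862) → (147.440,22.983) → (150.650,13.104) → (159.054,6.998) → (169.442,6.998) → (177.846,13.104) → (181.056,22.983) (closed)

(bCNC post)
(Date: synthetic)
G21
G90
G00 X181.056 Y22.983
M3 S734
G01 X177.846 Y32.862 F1043
G01 X169.442 Y38.968
G01 X159.054 Y38.968
G01 X150.650 Y32.862
G01 X147.440 Y22.983
G01 X150.650 Y13.104
G01 X159.054 Y6.998
G01 X169.442 Y6.998
G01 X177.846 Y13.104
G01 X181.056 Y22.983
M5
G00 X0.000 Y0.000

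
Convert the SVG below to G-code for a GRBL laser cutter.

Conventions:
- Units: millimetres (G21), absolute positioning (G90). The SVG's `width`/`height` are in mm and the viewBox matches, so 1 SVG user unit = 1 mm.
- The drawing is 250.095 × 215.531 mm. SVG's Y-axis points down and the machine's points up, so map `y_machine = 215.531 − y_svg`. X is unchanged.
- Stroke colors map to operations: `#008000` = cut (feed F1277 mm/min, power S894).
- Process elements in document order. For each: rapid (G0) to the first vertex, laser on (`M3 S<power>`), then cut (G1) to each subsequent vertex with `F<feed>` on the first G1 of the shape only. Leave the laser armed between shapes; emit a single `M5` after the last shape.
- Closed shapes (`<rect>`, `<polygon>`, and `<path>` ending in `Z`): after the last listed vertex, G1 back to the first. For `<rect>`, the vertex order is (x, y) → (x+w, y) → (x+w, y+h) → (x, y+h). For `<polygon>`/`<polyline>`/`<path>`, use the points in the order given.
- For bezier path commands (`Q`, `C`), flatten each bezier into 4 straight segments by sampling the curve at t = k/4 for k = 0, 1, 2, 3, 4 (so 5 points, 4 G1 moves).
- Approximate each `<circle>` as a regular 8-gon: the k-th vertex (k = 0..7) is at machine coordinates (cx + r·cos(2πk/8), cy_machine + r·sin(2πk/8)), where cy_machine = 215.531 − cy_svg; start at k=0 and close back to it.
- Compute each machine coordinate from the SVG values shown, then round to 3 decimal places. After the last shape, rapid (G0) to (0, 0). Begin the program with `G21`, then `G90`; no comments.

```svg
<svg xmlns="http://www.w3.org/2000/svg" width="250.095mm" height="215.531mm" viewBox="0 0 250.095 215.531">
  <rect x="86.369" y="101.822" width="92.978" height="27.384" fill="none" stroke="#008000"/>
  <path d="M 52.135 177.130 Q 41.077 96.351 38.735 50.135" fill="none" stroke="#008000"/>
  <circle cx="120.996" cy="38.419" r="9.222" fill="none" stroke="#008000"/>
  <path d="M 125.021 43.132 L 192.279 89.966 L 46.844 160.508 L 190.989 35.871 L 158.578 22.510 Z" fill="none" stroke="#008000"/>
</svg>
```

1 u = 1 mm; y_m = 215.531 − y.

[1] `<rect>` rectangle, #008000→cut S894 F1277: (86.369,113.709) → (179.347,113.709) → (179.347,86.325) → (86.369,86.325) → (86.369,113.709) (closed)

[2] `<path>` quadratic bezier, #008000→cut S894 F1277: (52.135,38.401) → (47.151,76.630) → (43.256,110.539) → (40.451,140.128) → (38.735,165.396)

[3] `<circle>` circle, #008000→cut S894 F1277: (130.218,177.112) → (127.517,183.633) → (120.996,186.334) → (114.475,183.633) → (111.774,177.112) → (114.475,170.591) → (120.996,167.890) → (127.517,170.591) → (130.218,177.112) (closed)

[4] `<path>` closed polygon, #008000→cut S894 F1277: (125.021,172.399) → (192.279,125.565) → (46.844,55.023) → (190.989,179.660) → (158.578,193.021) → (125.021,172.399) (closed)

G21
G90
G0 X86.369 Y113.709
M3 S894
G1 X179.347 Y113.709 F1277
G1 X179.347 Y86.325
G1 X86.369 Y86.325
G1 X86.369 Y113.709
G0 X52.135 Y38.401
M3 S894
G1 X47.151 Y76.630 F1277
G1 X43.256 Y110.539
G1 X40.451 Y140.128
G1 X38.735 Y165.396
G0 X130.218 Y177.112
M3 S894
G1 X127.517 Y183.633 F1277
G1 X120.996 Y186.334
G1 X114.475 Y183.633
G1 X111.774 Y177.112
G1 X114.475 Y170.591
G1 X120.996 Y167.890
G1 X127.517 Y170.591
G1 X130.218 Y177.112
G0 X125.021 Y172.399
M3 S894
G1 X192.279 Y125.565 F1277
G1 X46.844 Y55.023
G1 X190.989 Y179.660
G1 X158.578 Y193.021
G1 X125.021 Y172.399
M5
G0 X0.000 Y0.000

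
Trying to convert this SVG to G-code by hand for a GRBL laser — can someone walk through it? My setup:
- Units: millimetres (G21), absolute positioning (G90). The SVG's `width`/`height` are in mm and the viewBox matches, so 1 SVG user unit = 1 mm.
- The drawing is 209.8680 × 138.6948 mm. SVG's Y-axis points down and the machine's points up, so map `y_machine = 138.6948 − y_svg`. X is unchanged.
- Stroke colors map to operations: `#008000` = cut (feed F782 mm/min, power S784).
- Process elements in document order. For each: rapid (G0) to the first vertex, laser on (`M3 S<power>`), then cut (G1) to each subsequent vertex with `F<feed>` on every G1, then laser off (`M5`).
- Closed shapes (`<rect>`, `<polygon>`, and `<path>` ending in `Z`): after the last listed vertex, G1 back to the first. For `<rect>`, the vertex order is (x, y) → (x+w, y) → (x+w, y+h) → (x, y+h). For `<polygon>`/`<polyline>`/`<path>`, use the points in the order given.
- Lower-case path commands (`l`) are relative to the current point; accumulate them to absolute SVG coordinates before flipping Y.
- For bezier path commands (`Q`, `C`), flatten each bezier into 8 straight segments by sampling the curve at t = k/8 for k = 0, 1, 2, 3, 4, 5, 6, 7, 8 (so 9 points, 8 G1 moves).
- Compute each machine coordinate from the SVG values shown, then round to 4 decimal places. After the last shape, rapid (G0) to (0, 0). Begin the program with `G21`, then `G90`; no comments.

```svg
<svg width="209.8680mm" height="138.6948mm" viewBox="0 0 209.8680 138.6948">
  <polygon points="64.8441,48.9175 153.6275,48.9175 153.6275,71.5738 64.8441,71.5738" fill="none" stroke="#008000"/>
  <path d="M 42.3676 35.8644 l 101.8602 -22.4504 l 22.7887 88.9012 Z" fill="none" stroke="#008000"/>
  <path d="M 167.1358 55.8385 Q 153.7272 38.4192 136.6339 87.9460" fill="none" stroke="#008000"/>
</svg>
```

viewBox `0 0 209.8680 138.6948` with mm width/height → 1 unit = 1 mm. Flip: y_m = 138.6948 − y_svg.

**Shape 1** — `<polygon>` rectangle, stroke `#008000` → cut (S784, F782). Machine vertices: (64.8441,89.7773) → (153.6275,89.7773) → (153.6275,67.1210) → (64.8441,67.1210) → (64.8441,89.7773). Closed: final G1 returns to the first vertex.

**Shape 2** — `<path>` closed polygon, stroke `#008000` → cut (S784, F782). Machine vertices: (42.3676,102.8304) → (144.2278,125.2808) → (167.0165,36.3796) → (42.3676,102.8304). Closed: final G1 returns to the first vertex.

**Shape 3** — `<path>` quadratic bezier, stroke `#008000` → cut (S784, F782). Control points (SVG): P0=(167.1358,55.8385), P1=(153.7272,38.4192), P2=(136.6339,87.9460); sampled at t=k/8. Machine vertices: (167.1358,82.8563) → (163.7261,86.1651) → (160.2012,87.3818) → (156.5612,86.5065) → (152.8060,83.5391) → (148.9357,78.4796) → (144.9503,71.3281) → (140.8497,62.0845) → (136.6339,50.7488). Open path.

G21
G90
G0 X64.8441 Y89.7773
M3 S784
G1 X153.6275 Y89.7773 F782
G1 X153.6275 Y67.1210 F782
G1 X64.8441 Y67.1210 F782
G1 X64.8441 Y89.7773 F782
M5
G0 X42.3676 Y102.8304
M3 S784
G1 X144.2278 Y125.2808 F782
G1 X167.0165 Y36.3796 F782
G1 X42.3676 Y102.8304 F782
M5
G0 X167.1358 Y82.8563
M3 S784
G1 X163.7261 Y86.1651 F782
G1 X160.2012 Y87.3818 F782
G1 X156.5612 Y86.5065 F782
G1 X152.8060 Y83.5391 F782
G1 X148.9357 Y78.4796 F782
G1 X144.9503 Y71.3281 F782
G1 X140.8497 Y62.0845 F782
G1 X136.6339 Y50.7488 F782
M5
G0 X0.0000 Y0.0000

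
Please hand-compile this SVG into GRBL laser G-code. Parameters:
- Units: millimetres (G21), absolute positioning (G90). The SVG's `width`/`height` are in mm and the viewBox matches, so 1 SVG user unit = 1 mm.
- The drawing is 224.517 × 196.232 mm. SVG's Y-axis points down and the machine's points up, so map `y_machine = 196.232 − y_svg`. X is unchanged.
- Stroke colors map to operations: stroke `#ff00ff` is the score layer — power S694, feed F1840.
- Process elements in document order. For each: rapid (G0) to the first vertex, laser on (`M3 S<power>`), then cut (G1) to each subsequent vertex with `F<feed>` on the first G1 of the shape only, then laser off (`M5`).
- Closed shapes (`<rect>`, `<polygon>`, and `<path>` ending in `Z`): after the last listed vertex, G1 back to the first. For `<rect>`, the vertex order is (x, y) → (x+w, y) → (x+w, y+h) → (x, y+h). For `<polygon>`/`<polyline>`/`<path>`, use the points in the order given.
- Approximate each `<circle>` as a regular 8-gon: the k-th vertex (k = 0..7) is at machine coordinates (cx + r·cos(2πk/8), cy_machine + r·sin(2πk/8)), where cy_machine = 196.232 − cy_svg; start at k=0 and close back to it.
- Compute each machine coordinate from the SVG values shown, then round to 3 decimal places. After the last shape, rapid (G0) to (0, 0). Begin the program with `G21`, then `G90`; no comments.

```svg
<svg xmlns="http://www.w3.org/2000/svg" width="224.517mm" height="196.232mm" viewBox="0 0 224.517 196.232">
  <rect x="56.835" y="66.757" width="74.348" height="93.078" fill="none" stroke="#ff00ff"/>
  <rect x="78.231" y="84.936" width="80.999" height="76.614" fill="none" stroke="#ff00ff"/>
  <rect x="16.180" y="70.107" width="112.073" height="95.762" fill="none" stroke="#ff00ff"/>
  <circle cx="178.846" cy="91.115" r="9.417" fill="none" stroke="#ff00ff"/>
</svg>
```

1 u = 1 mm; y_m = 196.232 − y.

[1] `<rect>` rectangle, #ff00ff→score S694 F1840: (56.835,129.475) → (131.183,129.475) → (131.183,36.397) → (56.835,36.397) → (56.835,129.475) (closed)

[2] `<rect>` rectangle, #ff00ff→score S694 F1840: (78.231,111.296) → (159.230,111.296) → (159.230,34.682) → (78.231,34.682) → (78.231,111.296) (closed)

[3] `<rect>` rectangle, #ff00ff→score S694 F1840: (16.180,126.125) → (128.253,126.125) → (128.253,30.363) → (16.180,30.363) → (16.180,126.125) (closed)

[4] `<circle>` circle, #ff00ff→score S694 F1840: (188.263,105.117) → (185.505,111.776) → (178.846,114.534) → (172.187,111.776) → (169.429,105.117) → (172.187,98.458) → (178.846,95.700) → (185.505,98.458) → (188.263,105.117) (closed)

G21
G90
G0 X56.835 Y129.475
M3 S694
G1 X131.183 Y129.475 F1840
G1 X131.183 Y36.397
G1 X56.835 Y36.397
G1 X56.835 Y129.475
M5
G0 X78.231 Y111.296
M3 S694
G1 X159.230 Y111.296 F1840
G1 X159.230 Y34.682
G1 X78.231 Y34.682
G1 X78.231 Y111.296
M5
G0 X16.180 Y126.125
M3 S694
G1 X128.253 Y126.125 F1840
G1 X128.253 Y30.363
G1 X16.180 Y30.363
G1 X16.180 Y126.125
M5
G0 X188.263 Y105.117
M3 S694
G1 X185.505 Y111.776 F1840
G1 X178.846 Y114.534
G1 X172.187 Y111.776
G1 X169.429 Y105.117
G1 X172.187 Y98.458
G1 X178.846 Y95.700
G1 X185.505 Y98.458
G1 X188.263 Y105.117
M5
G0 X0.000 Y0.000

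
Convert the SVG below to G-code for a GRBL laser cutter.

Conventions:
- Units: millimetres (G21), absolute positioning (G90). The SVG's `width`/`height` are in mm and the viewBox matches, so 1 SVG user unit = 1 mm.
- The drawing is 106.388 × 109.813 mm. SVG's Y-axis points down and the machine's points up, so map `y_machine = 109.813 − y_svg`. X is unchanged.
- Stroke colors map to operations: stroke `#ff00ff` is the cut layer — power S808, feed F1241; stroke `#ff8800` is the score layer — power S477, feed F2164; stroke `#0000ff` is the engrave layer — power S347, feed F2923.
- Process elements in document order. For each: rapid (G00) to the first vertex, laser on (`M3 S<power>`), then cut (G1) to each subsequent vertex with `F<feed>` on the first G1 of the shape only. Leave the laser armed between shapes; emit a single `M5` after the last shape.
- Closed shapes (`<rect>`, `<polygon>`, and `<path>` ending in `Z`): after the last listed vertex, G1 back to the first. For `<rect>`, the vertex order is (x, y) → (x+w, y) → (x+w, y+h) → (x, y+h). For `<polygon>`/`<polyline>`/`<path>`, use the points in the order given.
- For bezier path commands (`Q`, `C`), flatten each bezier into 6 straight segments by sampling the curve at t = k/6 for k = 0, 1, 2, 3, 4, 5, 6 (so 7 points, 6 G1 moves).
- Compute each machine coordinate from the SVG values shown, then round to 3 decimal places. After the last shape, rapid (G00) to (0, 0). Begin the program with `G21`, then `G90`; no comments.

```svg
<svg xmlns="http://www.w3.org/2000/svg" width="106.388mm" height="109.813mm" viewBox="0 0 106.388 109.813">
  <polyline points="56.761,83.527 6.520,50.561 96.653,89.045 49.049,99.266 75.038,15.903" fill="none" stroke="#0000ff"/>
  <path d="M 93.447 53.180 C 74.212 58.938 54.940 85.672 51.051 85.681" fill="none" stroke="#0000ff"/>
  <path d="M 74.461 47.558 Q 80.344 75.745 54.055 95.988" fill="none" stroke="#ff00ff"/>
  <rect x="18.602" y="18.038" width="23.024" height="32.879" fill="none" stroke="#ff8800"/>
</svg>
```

G21
G90
G00 X56.761 Y26.286
M3 S347
G1 X6.520 Y59.252 F2923
G1 X96.653 Y20.768
G1 X49.049 Y10.547
G1 X75.038 Y93.910
G00 X93.447 Y56.633
M3 S347
G1 X83.898 Y52.227 F2923
G1 X74.771 Y45.650
G1 X66.494 Y38.227
G1 X59.497 Y31.283
G1 X54.206 Y26.143
G1 X51.051 Y24.132
G00 X74.461 Y62.255
M3 S808
G1 X75.528 Y53.080 F1241
G1 X74.808 Y44.346
G1 X72.301 Y36.054
G1 X68.006 Y28.203
G1 X61.924 Y20.793
G1 X54.055 Y13.825
G00 X18.602 Y91.775
M3 S477
G1 X41.626 Y91.775 F2164
G1 X41.626 Y58.896
G1 X18.602 Y58.896
G1 X18.602 Y91.775
M5
G00 X0.000 Y0.000

Since the viewBox matches the mm dimensions, user units are millimetres directly. The only transform is the Y-flip y_m = 109.813 − y_svg.

Shape 1 is a open polyline drawn with `<polyline>`. Its stroke #0000ff means engrave at S347, F2923. After flipping Y the toolpath is (56.761,26.286) → (6.520,59.252) → (96.653,20.768) → (49.049,10.547) → (75.038,93.910).

Shape 2 is a cubic bezier drawn with `<path>`. Its stroke #0000ff means engrave at S347, F2923. After flipping Y the toolpath is (93.447,56.633) → (83.898,52.227) → (74.771,45.650) → (66.494,38.227) → (59.497,31.283) → (54.206,26.143) → (51.051,24.132).

Shape 3 is a quadratic bezier drawn with `<path>`. Its stroke #ff00ff means cut at S808, F1241. After flipping Y the toolpath is (74.461,62.255) → (75.528,53.080) → (74.808,44.346) → (72.301,36.054) → (68.006,28.203) → (61.924,20.793) → (54.055,13.825).

Shape 4 is a rectangle drawn with `<rect>`. Its stroke #ff8800 means score at S477, F2164. After flipping Y the toolpath is (18.602,91.775) → (41.626,91.775) → (41.626,58.896) → (18.602,58.896) → (18.602,91.775), returning to the start.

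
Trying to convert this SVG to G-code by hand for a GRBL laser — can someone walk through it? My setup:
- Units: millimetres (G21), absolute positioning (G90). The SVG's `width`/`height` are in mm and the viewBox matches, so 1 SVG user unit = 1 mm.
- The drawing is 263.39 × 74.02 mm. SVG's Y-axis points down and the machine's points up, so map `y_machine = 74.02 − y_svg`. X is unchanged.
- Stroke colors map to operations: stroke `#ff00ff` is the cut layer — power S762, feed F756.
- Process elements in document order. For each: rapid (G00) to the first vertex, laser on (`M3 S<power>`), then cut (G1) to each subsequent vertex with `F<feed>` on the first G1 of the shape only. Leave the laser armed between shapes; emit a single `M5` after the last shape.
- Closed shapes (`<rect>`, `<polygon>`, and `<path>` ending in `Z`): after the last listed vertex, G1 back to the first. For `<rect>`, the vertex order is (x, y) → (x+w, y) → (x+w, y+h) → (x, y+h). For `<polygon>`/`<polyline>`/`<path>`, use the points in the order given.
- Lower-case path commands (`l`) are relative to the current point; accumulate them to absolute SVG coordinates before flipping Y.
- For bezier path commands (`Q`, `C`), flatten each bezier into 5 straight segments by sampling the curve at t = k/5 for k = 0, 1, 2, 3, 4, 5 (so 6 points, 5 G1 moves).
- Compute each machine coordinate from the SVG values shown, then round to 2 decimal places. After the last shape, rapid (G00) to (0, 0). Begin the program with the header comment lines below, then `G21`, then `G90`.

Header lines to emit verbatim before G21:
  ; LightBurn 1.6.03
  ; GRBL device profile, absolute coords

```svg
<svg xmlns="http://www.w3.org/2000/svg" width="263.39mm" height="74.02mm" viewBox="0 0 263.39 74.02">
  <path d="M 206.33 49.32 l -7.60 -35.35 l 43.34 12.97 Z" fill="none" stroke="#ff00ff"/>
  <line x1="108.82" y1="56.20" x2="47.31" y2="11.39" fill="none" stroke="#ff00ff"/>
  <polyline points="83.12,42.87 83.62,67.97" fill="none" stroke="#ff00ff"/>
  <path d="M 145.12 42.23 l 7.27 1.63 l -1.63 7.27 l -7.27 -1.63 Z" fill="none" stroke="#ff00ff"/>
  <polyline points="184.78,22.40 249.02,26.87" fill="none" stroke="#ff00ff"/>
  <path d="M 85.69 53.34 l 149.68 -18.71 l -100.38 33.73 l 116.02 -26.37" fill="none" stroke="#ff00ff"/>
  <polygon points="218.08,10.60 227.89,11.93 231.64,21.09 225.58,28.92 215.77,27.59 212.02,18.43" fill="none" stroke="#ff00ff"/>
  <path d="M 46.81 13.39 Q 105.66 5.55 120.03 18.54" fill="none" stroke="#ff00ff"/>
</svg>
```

; LightBurn 1.6.03
; GRBL device profile, absolute coords
G21
G90
G00 X206.33 Y24.70
M3 S762
G1 X198.73 Y60.05 F756
G1 X242.07 Y47.08
G1 X206.33 Y24.70
G00 X108.82 Y17.82
M3 S762
G1 X47.31 Y62.63 F756
G00 X83.12 Y31.15
M3 S762
G1 X83.62 Y6.05 F756
G00 X145.12 Y31.79
M3 S762
G1 X152.39 Y30.16 F756
G1 X150.76 Y22.89
G1 X143.49 Y24.52
G1 X145.12 Y31.79
G00 X184.78 Y51.62
M3 S762
G1 X249.02 Y47.15 F756
G00 X85.69 Y20.68
M3 S762
G1 X235.37 Y39.39 F756
G1 X134.99 Y5.66
G1 X251.01 Y32.03
G00 X218.08 Y63.42
M3 S762
G1 X227.89 Y62.09 F756
G1 X231.64 Y52.93
G1 X225.58 Y45.10
G1 X215.77 Y46.43
G1 X212.02 Y55.59
G1 X218.08 Y63.42
G00 X46.81 Y60.63
M3 S762
G1 X68.57 Y62.93 F756
G1 X86.77 Y63.57
G1 X101.42 Y62.54
G1 X112.50 Y59.84
G1 X120.03 Y55.48
M5
G00 X0.00 Y0.00

viewBox `0 0 263.39 74.02` with mm width/height → 1 unit = 1 mm. Flip: y_m = 74.02 − y_svg.

**Shape 1** — `<path>` closed polygon, stroke `#ff00ff` → cut (S762, F756). Machine vertices: (206.33,24.70) → (198.73,60.05) → (242.07,47.08) → (206.33,24.70). Closed: final G1 returns to the first vertex.

**Shape 2** — `<line>` line segment, stroke `#ff00ff` → cut (S762, F756). Machine vertices: (108.82,17.82) → (47.31,62.63). Open path.

**Shape 3** — `<polyline>` line segment, stroke `#ff00ff` → cut (S762, F756). Machine vertices: (83.12,31.15) → (83.62,6.05). Open path.

**Shape 4** — `<path>` regular polygon, stroke `#ff00ff` → cut (S762, F756). Machine vertices: (145.12,31.79) → (152.39,30.16) → (150.76,22.89) → (143.49,24.52) → (145.12,31.79). Closed: final G1 returns to the first vertex.

**Shape 5** — `<polyline>` line segment, stroke `#ff00ff` → cut (S762, F756). Machine vertices: (184.78,51.62) → (249.02,47.15). Open path.

**Shape 6** — `<path>` open polyline, stroke `#ff00ff` → cut (S762, F756). Machine vertices: (85.69,20.68) → (235.37,39.39) → (134.99,5.66) → (251.01,32.03). Open path.

**Shape 7** — `<polygon>` regular polygon, stroke `#ff00ff` → cut (S762, F756). Machine vertices: (218.08,63.42) → (227.89,62.09) → (231.64,52.93) → (225.58,45.10) → (215.77,46.43) → (212.02,55.59) → (218.08,63.42). Closed: final G1 returns to the first vertex.

**Shape 8** — `<path>` quadratic bezier, stroke `#ff00ff` → cut (S762, F756). Control points (SVG): P0=(46.81,13.39), P1=(105.66,5.55), P2=(120.03,18.54); sampled at t=k/5. Machine vertices: (46.81,60.63) → (68.57,62.93) → (86.77,63.57) → (101.42,62.54) → (112.50,59.84) → (120.03,55.48). Open path.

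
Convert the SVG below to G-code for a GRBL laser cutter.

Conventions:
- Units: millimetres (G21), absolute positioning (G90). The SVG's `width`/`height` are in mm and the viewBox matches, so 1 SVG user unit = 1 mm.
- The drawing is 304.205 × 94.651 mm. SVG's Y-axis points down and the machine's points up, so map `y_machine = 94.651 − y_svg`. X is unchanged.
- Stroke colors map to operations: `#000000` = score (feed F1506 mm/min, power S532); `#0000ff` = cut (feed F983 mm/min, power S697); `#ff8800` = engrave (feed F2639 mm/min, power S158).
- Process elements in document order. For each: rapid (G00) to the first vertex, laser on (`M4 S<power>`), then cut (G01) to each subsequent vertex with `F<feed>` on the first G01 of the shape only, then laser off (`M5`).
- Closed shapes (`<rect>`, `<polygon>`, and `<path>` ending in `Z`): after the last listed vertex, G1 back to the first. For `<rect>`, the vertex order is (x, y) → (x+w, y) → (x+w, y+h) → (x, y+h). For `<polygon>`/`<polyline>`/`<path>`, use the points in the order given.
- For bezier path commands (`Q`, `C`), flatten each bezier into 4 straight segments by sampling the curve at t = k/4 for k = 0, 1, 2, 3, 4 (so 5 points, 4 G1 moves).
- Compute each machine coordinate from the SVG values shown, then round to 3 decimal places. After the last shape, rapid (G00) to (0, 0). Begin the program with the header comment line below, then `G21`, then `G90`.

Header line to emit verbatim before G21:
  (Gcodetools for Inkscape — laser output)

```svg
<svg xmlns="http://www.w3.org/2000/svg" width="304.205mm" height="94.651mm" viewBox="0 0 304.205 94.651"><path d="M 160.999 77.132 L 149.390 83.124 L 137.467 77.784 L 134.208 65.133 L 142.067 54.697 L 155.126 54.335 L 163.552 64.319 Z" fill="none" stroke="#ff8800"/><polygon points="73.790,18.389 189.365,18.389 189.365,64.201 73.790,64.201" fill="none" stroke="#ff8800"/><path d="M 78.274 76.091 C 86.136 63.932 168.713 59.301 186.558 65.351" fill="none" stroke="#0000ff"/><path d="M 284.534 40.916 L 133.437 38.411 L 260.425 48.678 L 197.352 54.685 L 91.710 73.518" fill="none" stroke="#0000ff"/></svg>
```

(Gcodetools for Inkscape — laser output)
G21
G90
G00 X160.999 Y17.519
M4 S158
G01 X149.390 Y11.527 F2639
G01 X137.467 Y16.867
G01 X134.208 Y29.518
G01 X142.067 Y39.954
G01 X155.126 Y40.316
G01 X163.552 Y30.332
G01 X160.999 Y17.519
M5
G00 X73.790 Y76.262
M4 S158
G01 X189.365 Y76.262 F2639
G01 X189.365 Y30.450
G01 X73.790 Y30.450
G01 X73.790 Y76.262
M5
G00 X78.274 Y18.560
M4 S697
G01 X96.001 Y26.218 F983
G01 X128.672 Y30.758
G01 X163.216 Y31.884
G01 X186.558 Y29.300
M5
G00 X284.534 Y53.735
M4 S697
G01 X133.437 Y56.240 F983
G01 X260.425 Y45.973
G01 X197.352 Y39.966
G01 X91.710 Y21.133
M5
G00 X0.000 Y0.000

viewBox `0 0 304.205 94.651` with mm width/height → 1 unit = 1 mm. Flip: y_m = 94.651 − y_svg.

**Shape 1** — `<path>` regular polygon, stroke `#ff8800` → engrave (S158, F2639). Machine vertices: (160.999,17.519) → (149.390,11.527) → (137.467,16.867) → (134.208,29.518) → (142.067,39.954) → (155.126,40.316) → (163.552,30.332) → (160.999,17.519). Closed: final G1 returns to the first vertex.

**Shape 2** — `<polygon>` rectangle, stroke `#ff8800` → engrave (S158, F2639). Machine vertices: (73.790,76.262) → (189.365,76.262) → (189.365,30.450) → (73.790,30.450) → (73.790,76.262). Closed: final G1 returns to the first vertex.

**Shape 3** — `<path>` cubic bezier, stroke `#0000ff` → cut (S697, F983). Control points (SVG): P0=(78.274,76.091), P1=(86.136,63.932), P2=(168.713,59.301), P3=(186.558,65.351); sampled at t=k/4. Machine vertices: (78.274,18.560) → (96.001,26.218) → (128.672,30.758) → (163.216,31.884) → (186.558,29.300). Open path.

**Shape 4** — `<path>` open polyline, stroke `#0000ff` → cut (S697, F983). Machine vertices: (284.534,53.735) → (133.437,56.240) → (260.425,45.973) → (197.352,39.966) → (91.710,21.133). Open path.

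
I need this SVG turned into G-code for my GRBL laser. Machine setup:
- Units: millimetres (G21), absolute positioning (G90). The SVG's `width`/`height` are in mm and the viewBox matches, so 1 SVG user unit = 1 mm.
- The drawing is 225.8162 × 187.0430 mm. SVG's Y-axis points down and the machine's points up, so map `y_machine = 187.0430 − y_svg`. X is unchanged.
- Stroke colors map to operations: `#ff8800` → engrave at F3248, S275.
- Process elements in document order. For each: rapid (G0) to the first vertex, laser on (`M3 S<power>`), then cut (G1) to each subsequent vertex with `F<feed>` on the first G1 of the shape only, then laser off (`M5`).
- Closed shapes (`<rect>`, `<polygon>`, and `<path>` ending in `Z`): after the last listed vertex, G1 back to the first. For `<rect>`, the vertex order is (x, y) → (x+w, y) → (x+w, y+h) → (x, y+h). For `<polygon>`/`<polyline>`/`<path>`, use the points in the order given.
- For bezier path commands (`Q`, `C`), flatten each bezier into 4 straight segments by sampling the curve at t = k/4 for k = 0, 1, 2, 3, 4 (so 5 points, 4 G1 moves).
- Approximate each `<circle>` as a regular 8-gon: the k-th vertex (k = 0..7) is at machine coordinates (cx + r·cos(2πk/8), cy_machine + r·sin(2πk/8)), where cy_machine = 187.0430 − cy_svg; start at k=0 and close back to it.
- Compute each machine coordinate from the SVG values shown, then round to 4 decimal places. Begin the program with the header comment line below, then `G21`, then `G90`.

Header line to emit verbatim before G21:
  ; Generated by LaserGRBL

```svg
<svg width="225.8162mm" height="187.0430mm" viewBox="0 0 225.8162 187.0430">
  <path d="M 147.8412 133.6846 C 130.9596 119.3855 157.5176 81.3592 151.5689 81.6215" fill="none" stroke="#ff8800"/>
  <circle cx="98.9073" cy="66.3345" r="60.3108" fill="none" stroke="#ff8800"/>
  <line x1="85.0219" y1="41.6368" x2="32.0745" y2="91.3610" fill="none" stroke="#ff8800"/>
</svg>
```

1 u = 1 mm; y_m = 187.0430 − y.

[1] `<path>` cubic bezier, #ff8800→engrave S275 F3248: (147.8412,53.3584) → (142.1383,67.5626) → (145.6052,84.8505) → (151.1221,99.4081) → (151.5689,105.4215)

[2] `<circle>` circle, #ff8800→engrave S275 F3248: (159.2181,120.7085) → (141.5535,163.3547) → (98.9073,181.0193) → (56.2611,163.3547) → (38.5965,120.7085) → (56.2611,78.0623) → (98.9073,60.3977) → (141.5535,78.0623) → (159.2181,120.7085) (closed)

[3] `<line>` line segment, #ff8800→engrave S275 F3248: (85.0219,145.4062) → (32.0745,95.6820)

; Generated by LaserGRBL
G21
G90
G0 X147.8412 Y53.3584
M3 S275
G1 X142.1383 Y67.5626 F3248
G1 X145.6052 Y84.8505
G1 X151.1221 Y99.4081
G1 X151.5689 Y105.4215
M5
G0 X159.2181 Y120.7085
M3 S275
G1 X141.5535 Y163.3547 F3248
G1 X98.9073 Y181.0193
G1 X56.2611 Y163.3547
G1 X38.5965 Y120.7085
G1 X56.2611 Y78.0623
G1 X98.9073 Y60.3977
G1 X141.5535 Y78.0623
G1 X159.2181 Y120.7085
M5
G0 X85.0219 Y145.4062
M3 S275
G1 X32.0745 Y95.6820 F3248
M5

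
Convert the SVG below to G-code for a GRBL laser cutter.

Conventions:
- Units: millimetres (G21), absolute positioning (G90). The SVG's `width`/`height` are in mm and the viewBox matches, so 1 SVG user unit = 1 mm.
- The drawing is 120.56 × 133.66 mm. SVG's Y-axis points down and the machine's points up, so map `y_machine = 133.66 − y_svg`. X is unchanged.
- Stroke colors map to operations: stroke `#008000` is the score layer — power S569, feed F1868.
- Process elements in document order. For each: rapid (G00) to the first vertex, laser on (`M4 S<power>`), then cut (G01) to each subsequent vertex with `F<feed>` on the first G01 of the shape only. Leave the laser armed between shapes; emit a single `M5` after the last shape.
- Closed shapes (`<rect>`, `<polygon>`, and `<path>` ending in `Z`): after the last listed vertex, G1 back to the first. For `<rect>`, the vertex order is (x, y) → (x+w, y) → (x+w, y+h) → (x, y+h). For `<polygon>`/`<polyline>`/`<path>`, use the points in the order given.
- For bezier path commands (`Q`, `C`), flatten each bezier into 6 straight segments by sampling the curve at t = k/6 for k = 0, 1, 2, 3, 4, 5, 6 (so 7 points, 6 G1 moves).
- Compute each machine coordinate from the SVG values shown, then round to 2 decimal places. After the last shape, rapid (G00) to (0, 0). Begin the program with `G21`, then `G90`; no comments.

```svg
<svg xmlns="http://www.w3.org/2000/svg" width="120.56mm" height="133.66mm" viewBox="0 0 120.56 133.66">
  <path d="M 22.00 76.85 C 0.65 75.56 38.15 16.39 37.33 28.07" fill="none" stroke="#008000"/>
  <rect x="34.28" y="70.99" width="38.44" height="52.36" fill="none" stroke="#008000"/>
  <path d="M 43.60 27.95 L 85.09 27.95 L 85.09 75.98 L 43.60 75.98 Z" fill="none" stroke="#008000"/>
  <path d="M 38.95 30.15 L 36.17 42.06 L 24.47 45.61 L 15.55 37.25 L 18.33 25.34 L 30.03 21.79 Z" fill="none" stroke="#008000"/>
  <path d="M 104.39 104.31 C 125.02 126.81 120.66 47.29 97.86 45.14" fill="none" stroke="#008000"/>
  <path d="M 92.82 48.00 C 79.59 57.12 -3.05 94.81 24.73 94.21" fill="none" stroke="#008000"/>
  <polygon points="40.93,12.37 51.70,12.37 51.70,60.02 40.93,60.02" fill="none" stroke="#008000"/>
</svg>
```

viewBox `0 0 120.56 133.66` with mm width/height → 1 unit = 1 mm. Flip: y_m = 133.66 − y_svg.

**Shape 1** — `<path>` cubic bezier, stroke `#008000` → score (S569, F1868). Control points (SVG): P0=(22.00,76.85), P1=(0.65,75.56), P2=(38.15,16.39), P3=(37.33,28.07); sampled at t=k/6. Machine vertices: (22.00,56.81) → (15.78,61.68) → (16.67,72.63) → (21.97,86.06) → (28.98,98.42) → (35.00,106.12) → (37.33,105.59). Open path.

**Shape 2** — `<rect>` rectangle, stroke `#008000` → score (S569, F1868). Machine vertices: (34.28,62.67) → (72.72,62.67) → (72.72,10.31) → (34.28,10.31) → (34.28,62.67). Closed: final G1 returns to the first vertex.

**Shape 3** — `<path>` rectangle, stroke `#008000` → score (S569, F1868). Machine vertices: (43.60,105.71) → (85.09,105.71) → (85.09,57.68) → (43.60,57.68) → (43.60,105.71). Closed: final G1 returns to the first vertex.

**Shape 4** — `<path>` regular polygon, stroke `#008000` → score (S569, F1868). Machine vertices: (38.95,103.51) → (36.17,91.60) → (24.47,88.05) → (15.55,96.41) → (18.33,108.32) → (30.03,111.87) → (38.95,103.51). Closed: final G1 returns to the first vertex.

**Shape 5** — `<path>` cubic bezier, stroke `#008000` → score (S569, F1868). Control points (SVG): P0=(104.39,104.31), P1=(125.02,126.81), P2=(120.66,47.29), P3=(97.86,45.14); sampled at t=k/6. Machine vertices: (104.39,29.35) → (112.65,25.77) → (116.93,34.21) → (117.41,49.69) → (114.27,67.22) → (107.69,81.83) → (97.86,88.52). Open path.

**Shape 6** — `<path>` cubic bezier, stroke `#008000` → score (S569, F1868). Control points (SVG): P0=(92.82,48.00), P1=(79.59,57.12), P2=(-3.05,94.81), P3=(24.73,94.21); sampled at t=k/6. Machine vertices: (92.82,85.66) → (81.25,79.03) → (63.11,69.49) → (43.40,58.91) → (27.10,49.14) → (19.21,42.03) → (24.73,39.45). Open path.

**Shape 7** — `<polygon>` rectangle, stroke `#008000` → score (S569, F1868). Machine vertices: (40.93,121.29) → (51.70,121.29) → (51.70,73.64) → (40.93,73.64) → (40.93,121.29). Closed: final G1 returns to the first vertex.

G21
G90
G00 X22.00 Y56.81
M4 S569
G01 X15.78 Y61.68 F1868
G01 X16.67 Y72.63
G01 X21.97 Y86.06
G01 X28.98 Y98.42
G01 X35.00 Y106.12
G01 X37.33 Y105.59
G00 X34.28 Y62.67
M4 S569
G01 X72.72 Y62.67 F1868
G01 X72.72 Y10.31
G01 X34.28 Y10.31
G01 X34.28 Y62.67
G00 X43.60 Y105.71
M4 S569
G01 X85.09 Y105.71 F1868
G01 X85.09 Y57.68
G01 X43.60 Y57.68
G01 X43.60 Y105.71
G00 X38.95 Y103.51
M4 S569
G01 X36.17 Y91.60 F1868
G01 X24.47 Y88.05
G01 X15.55 Y96.41
G01 X18.33 Y108.32
G01 X30.03 Y111.87
G01 X38.95 Y103.51
G00 X104.39 Y29.35
M4 S569
G01 X112.65 Y25.77 F1868
G01 X116.93 Y34.21
G01 X117.41 Y49.69
G01 X114.27 Y67.22
G01 X107.69 Y81.83
G01 X97.86 Y88.52
G00 X92.82 Y85.66
M4 S569
G01 X81.25 Y79.03 F1868
G01 X63.11 Y69.49
G01 X43.40 Y58.91
G01 X27.10 Y49.14
G01 X19.21 Y42.03
G01 X24.73 Y39.45
G00 X40.93 Y121.29
M4 S569
G01 X51.70 Y121.29 F1868
G01 X51.70 Y73.64
G01 X40.93 Y73.64
G01 X40.93 Y121.29
M5
G00 X0.00 Y0.00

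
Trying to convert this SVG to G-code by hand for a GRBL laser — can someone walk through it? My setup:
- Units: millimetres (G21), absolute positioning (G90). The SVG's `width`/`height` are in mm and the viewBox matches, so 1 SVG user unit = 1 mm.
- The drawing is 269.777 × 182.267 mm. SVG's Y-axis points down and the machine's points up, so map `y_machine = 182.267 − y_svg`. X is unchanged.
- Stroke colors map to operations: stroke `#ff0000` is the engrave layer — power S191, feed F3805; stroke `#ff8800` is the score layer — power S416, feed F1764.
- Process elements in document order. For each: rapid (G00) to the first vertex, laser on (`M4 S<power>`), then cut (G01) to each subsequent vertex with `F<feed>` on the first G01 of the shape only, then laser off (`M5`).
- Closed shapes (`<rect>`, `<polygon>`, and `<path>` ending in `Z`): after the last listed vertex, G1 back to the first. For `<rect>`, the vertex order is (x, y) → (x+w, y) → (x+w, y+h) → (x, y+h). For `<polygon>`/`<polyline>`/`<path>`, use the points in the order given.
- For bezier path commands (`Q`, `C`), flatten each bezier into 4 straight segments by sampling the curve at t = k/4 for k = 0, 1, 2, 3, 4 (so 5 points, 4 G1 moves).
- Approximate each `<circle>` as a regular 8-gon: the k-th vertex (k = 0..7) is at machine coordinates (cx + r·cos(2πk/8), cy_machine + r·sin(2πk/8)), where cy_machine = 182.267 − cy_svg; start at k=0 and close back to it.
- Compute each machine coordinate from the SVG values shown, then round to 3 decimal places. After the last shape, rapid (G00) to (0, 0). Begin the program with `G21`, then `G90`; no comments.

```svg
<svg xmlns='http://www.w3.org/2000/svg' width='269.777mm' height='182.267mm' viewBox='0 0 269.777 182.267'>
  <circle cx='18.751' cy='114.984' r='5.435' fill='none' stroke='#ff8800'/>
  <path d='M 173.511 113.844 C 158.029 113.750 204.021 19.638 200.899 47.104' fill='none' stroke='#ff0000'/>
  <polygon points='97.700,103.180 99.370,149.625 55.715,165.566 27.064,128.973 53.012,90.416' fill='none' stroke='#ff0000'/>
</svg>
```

G21
G90
G00 X24.186 Y67.283
M4 S416
G01 X22.594 Y71.126 F1764
G01 X18.751 Y72.718
G01 X14.908 Y71.126
G01 X13.316 Y67.283
G01 X14.908 Y63.440
G01 X18.751 Y61.848
G01 X22.594 Y63.440
G01 X24.186 Y67.283
M5
G00 X173.511 Y68.423
M4 S191
G01 X171.698 Y82.753 F3805
G01 X182.570 Y112.128
G01 X195.760 Y136.335
G01 X200.899 Y135.163
M5
G00 X97.700 Y79.087
M4 S191
G01 X99.370 Y32.642 F3805
G01 X55.715 Y16.701
G01 X27.064 Y53.294
G01 X53.012 Y91.851
G01 X97.700 Y79.087
M5
G00 X0.000 Y0.000

1 u = 1 mm; y_m = 182.267 − y.

[1] `<circle>` circle, #ff8800→score S416 F1764: (24.186,67.283) → (22.594,71.126) → (18.751,72.718) → (14.908,71.126) → (13.316,67.283) → (14.908,63.440) → (18.751,61.848) → (22.594,63.440) → (24.186,67.283) (closed)

[2] `<path>` cubic bezier, #ff0000→engrave S191 F3805: (173.511,68.423) → (171.698,82.753) → (182.570,112.128) → (195.760,136.335) → (200.899,135.163)

[3] `<polygon>` regular polygon, #ff0000→engrave S191 F3805: (97.700,79.087) → (99.370,32.642) → (55.715,16.701) → (27.064,53.294) → (53.012,91.851) → (97.700,79.087) (closed)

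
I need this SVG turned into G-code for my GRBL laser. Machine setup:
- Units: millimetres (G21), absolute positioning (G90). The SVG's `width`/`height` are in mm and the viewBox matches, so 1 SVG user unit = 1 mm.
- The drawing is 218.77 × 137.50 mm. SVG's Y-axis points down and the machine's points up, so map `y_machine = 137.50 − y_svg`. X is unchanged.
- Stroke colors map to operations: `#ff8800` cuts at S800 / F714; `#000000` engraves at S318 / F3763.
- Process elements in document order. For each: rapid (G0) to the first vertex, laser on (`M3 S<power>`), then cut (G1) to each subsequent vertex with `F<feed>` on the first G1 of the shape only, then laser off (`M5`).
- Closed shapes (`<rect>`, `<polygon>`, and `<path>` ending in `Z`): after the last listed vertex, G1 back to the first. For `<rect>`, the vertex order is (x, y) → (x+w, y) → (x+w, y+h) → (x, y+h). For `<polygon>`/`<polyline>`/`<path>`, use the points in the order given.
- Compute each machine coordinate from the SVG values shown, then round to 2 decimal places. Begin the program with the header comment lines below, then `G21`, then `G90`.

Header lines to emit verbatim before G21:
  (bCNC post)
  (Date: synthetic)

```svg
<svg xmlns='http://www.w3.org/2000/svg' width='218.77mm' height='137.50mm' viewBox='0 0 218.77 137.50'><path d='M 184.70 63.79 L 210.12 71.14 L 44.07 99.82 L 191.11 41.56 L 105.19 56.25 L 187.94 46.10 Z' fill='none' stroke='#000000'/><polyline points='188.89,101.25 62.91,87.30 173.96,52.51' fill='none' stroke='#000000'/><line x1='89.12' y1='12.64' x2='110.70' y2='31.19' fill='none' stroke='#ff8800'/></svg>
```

1 u = 1 mm; y_m = 137.50 − y.

[1] `<path>` closed polygon, #000000→engrave S318 F3763: (184.70,73.71) → (210.12,66.36) → (44.07,37.68) → (191.11,95.94) → (105.19,81.25) → (187.94,91.40) → (184.70,73.71) (closed)

[2] `<polyline>` open polyline, #000000→engrave S318 F3763: (188.89,36.25) → (62.91,50.20) → (173.96,84.99)

[3] `<line>` line segment, #ff8800→cut S800 F714: (89.12,124.86) → (110.70,106.31)

(bCNC post)
(Date: synthetic)
G21
G90
G0 X184.70 Y73.71
M3 S318
G1 X210.12 Y66.36 F3763
G1 X44.07 Y37.68
G1 X191.11 Y95.94
G1 X105.19 Y81.25
G1 X187.94 Y91.40
G1 X184.70 Y73.71
M5
G0 X188.89 Y36.25
M3 S318
G1 X62.91 Y50.20 F3763
G1 X173.96 Y84.99
M5
G0 X89.12 Y124.86
M3 S800
G1 X110.70 Y106.31 F714
M5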